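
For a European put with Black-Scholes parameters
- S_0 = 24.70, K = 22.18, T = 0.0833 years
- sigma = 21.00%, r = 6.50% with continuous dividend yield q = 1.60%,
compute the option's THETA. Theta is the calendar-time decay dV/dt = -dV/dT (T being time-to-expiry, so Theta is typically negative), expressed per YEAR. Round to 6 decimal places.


d1 = 1.8731459703; d2 = 1.8125363176
phi(d1) = 0.0690256954; exp(-qT) = 0.9986680878; exp(-rT) = 0.9946001320
Theta = -S*exp(-qT)*phi(d1)*sigma/(2*sqrt(T)) + r*K*exp(-rT)*N(-d2) - q*S*exp(-qT)*N(-d1)
N(-d1) = 0.0305241154; N(-d2) = 0.0349516838; sqrt(T) = 0.2886173938
Term 1 = -24.7000 * 0.9986680878 * 0.0690256954 * 0.2100 / (2 * 0.2886173938) = -0.6194349627
Term 2 = 0.0650 * 22.1800 * 0.9946001320 * 0.0349516838 = 0.0501177440
Term 3 = -0.0160 * 24.7000 * 0.9986680878 * 0.0305241154 = -0.0120470634
Theta = -0.6194349627 + (0.0501177440) + (-0.0120470634) = -0.581364

Answer: Theta = -0.581364


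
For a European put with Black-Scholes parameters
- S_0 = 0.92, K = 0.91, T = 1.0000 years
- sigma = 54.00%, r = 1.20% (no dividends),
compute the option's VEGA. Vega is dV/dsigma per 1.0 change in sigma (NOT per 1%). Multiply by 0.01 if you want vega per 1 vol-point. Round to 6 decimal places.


Answer: Vega = 0.349540

Derivation:
d1 = 0.3124612417; d2 = -0.2275387583
phi(d1) = 0.3799352076; exp(-qT) = 1.0000000000; exp(-rT) = 0.9880717129
Vega = S * exp(-qT) * phi(d1) * sqrt(T) = 0.9200 * 1.0000000000 * 0.3799352076 * 1.0000000000 = 0.349540


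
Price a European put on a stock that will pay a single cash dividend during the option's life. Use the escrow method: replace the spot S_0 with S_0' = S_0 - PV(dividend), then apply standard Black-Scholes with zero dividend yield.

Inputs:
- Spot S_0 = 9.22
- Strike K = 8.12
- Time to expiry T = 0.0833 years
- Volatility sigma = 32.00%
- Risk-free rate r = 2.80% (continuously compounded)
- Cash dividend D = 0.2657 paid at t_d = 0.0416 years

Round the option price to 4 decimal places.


PV(D) = D * exp(-r * t_d) = 0.2657 * 0.99883588 = 0.26539069
S_0' = S_0 - PV(D) = 9.2200 - 0.26539069 = 8.95460931
d1 = (ln(S_0'/K) + (r + sigma^2/2)*T) / (sigma*sqrt(T)) = 1.13077484
d2 = d1 - sigma*sqrt(T) = 1.03841727
exp(-rT) = 0.99767032
N(-d1) = 0.12907494; N(-d2) = 0.14953792
P = K * exp(-rT) * N(-d2) - S_0' * N(-d1) = 8.1200 * 0.99767032 * 0.14953792 - 8.95460931 * 0.12907494 = 0.0556

Answer: Price = 0.0556


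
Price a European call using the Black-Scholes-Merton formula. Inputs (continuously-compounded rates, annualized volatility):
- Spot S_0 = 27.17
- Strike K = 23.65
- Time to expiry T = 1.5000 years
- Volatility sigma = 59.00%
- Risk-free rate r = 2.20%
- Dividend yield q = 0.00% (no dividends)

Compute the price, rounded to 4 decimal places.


Answer: Price = 9.3938

Derivation:
d1 = (ln(S/K) + (r - q + 0.5*sigma^2) * T) / (sigma * sqrt(T)) = 0.59898370
d2 = d1 - sigma * sqrt(T) = -0.12361577
exp(-rT) = 0.96753856; exp(-qT) = 1.00000000
C = S_0 * exp(-qT) * N(d1) - K * exp(-rT) * N(d2)
N(d1) = 0.72540812; N(d2) = 0.45080975
C = 27.1700 * 1.00000000 * 0.72540812 - 23.6500 * 0.96753856 * 0.45080975 = 9.3938


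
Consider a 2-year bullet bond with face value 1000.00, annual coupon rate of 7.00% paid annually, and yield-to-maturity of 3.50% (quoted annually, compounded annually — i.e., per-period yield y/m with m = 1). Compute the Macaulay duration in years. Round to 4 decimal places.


Coupon per period c = face * coupon_rate / m = 70.000000
Periods per year m = 1; per-period yield y/m = 0.035000
Number of cashflows N = 2
Cashflows (t years, CF_t, discount factor 1/(1+y/m)^(m*t), PV):
  t = 1.0000: CF_t = 70.000000, DF = 0.966184, PV = 67.632850
  t = 2.0000: CF_t = 1070.000000, DF = 0.933511, PV = 998.856449
Price P = sum_t PV_t = 1066.489300
Macaulay numerator sum_t t * PV_t:
  t * PV_t at t = 1.0000: 67.632850
  t * PV_t at t = 2.0000: 1997.712899
Macaulay duration D = (sum_t t * PV_t) / P = 2065.345749 / 1066.489300 = 1.936584

Answer: Macaulay duration = 1.9366 years


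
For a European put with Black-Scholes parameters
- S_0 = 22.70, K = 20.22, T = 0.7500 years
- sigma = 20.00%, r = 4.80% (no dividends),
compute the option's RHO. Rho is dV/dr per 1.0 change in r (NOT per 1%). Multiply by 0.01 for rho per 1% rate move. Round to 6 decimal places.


d1 = 0.9624008151; d2 = 0.7891957343
phi(d1) = 0.2510642999; exp(-qT) = 1.0000000000; exp(-rT) = 0.9646402935
N(-d2) = 0.2149988074
Rho = -K*T*exp(-rT)*N(-d2) = -20.2200 * 0.7500 * 0.9646402935 * 0.2149988074 = -3.145168

Answer: Rho = -3.145168


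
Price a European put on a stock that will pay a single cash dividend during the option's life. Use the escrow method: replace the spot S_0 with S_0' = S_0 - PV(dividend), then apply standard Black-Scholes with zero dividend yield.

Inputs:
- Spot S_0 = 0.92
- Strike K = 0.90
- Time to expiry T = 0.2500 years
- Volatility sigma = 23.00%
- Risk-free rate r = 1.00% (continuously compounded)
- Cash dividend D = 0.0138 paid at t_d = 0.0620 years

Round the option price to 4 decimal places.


PV(D) = D * exp(-r * t_d) = 0.0138 * 0.99938019 = 0.01379145
S_0' = S_0 - PV(D) = 0.9200 - 0.01379145 = 0.90620855
d1 = (ln(S_0'/K) + (r + sigma^2/2)*T) / (sigma*sqrt(T)) = 0.13901920
d2 = d1 - sigma*sqrt(T) = 0.02401920
exp(-rT) = 0.99750312
N(-d1) = 0.44471749; N(-d2) = 0.49041865
P = K * exp(-rT) * N(-d2) - S_0' * N(-d1) = 0.9000 * 0.99750312 * 0.49041865 - 0.90620855 * 0.44471749 = 0.0373

Answer: Price = 0.0373


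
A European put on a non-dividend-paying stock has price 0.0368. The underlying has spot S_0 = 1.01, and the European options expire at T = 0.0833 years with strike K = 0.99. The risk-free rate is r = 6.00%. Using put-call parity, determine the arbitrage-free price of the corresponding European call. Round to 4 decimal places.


Answer: Call price = 0.0617

Derivation:
Put-call parity: C - P = S_0 * exp(-qT) - K * exp(-rT).
S_0 * exp(-qT) = 1.0100 * 1.00000000 = 1.01000000
K * exp(-rT) = 0.9900 * 0.99501447 = 0.98506432
C = P + S*exp(-qT) - K*exp(-rT)
C = 0.0368 + 1.01000000 - 0.98506432 = 0.0617


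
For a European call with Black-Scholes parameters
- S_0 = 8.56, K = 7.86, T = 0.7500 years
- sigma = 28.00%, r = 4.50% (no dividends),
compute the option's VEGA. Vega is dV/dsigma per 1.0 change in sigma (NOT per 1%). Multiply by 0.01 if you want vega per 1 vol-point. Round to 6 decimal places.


d1 = 0.6122535002; d2 = 0.3697663871
phi(d1) = 0.3307588538; exp(-qT) = 1.0000000000; exp(-rT) = 0.9668131777
Vega = S * exp(-qT) * phi(d1) * sqrt(T) = 8.5600 * 1.0000000000 * 0.3307588538 * 0.8660254038 = 2.451974

Answer: Vega = 2.451974


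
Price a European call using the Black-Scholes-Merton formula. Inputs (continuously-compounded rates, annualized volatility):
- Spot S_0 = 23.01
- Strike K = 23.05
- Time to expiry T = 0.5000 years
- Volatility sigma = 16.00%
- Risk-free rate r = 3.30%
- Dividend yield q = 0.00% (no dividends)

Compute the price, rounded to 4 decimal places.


Answer: Price = 1.2078

Derivation:
d1 = (ln(S/K) + (r - q + 0.5*sigma^2) * T) / (sigma * sqrt(T)) = 0.18705745
d2 = d1 - sigma * sqrt(T) = 0.07392036
exp(-rT) = 0.98363538; exp(-qT) = 1.00000000
C = S_0 * exp(-qT) * N(d1) - K * exp(-rT) * N(d2)
N(d1) = 0.57419221; N(d2) = 0.52946312
C = 23.0100 * 1.00000000 * 0.57419221 - 23.0500 * 0.98363538 * 0.52946312 = 1.2078


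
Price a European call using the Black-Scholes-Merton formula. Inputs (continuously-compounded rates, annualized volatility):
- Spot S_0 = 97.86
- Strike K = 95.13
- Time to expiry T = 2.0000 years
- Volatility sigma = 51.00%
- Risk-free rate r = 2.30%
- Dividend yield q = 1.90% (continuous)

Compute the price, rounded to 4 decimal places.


d1 = (ln(S/K) + (r - q + 0.5*sigma^2) * T) / (sigma * sqrt(T)) = 0.41094482
d2 = d1 - sigma * sqrt(T) = -0.31030409
exp(-rT) = 0.95504196; exp(-qT) = 0.96271294
C = S_0 * exp(-qT) * N(d1) - K * exp(-rT) * N(d2)
N(d1) = 0.65944350; N(d2) = 0.37816486
C = 97.8600 * 0.96271294 * 0.65944350 - 95.1300 * 0.95504196 * 0.37816486 = 27.7694

Answer: Price = 27.7694


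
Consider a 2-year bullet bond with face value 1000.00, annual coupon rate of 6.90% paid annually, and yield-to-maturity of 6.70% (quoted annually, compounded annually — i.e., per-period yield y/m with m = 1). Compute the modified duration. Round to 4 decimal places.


Coupon per period c = face * coupon_rate / m = 69.000000
Periods per year m = 1; per-period yield y/m = 0.067000
Number of cashflows N = 2
Cashflows (t years, CF_t, discount factor 1/(1+y/m)^(m*t), PV):
  t = 1.0000: CF_t = 69.000000, DF = 0.937207, PV = 64.667291
  t = 2.0000: CF_t = 1069.000000, DF = 0.878357, PV = 938.963837
Price P = sum_t PV_t = 1003.631129
First compute Macaulay numerator sum_t t * PV_t:
  t * PV_t at t = 1.0000: 64.667291
  t * PV_t at t = 2.0000: 1877.927674
Macaulay duration D = 1942.594966 / 1003.631129 = 1.935567
Modified duration = D / (1 + y/m) = 1.935567 / (1 + 0.067000) = 1.814027

Answer: Modified duration = 1.8140


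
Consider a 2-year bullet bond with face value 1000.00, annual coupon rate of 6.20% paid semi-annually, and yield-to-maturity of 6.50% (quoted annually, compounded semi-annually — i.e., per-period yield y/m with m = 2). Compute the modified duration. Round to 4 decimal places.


Answer: Modified duration = 1.8511

Derivation:
Coupon per period c = face * coupon_rate / m = 31.000000
Periods per year m = 2; per-period yield y/m = 0.032500
Number of cashflows N = 4
Cashflows (t years, CF_t, discount factor 1/(1+y/m)^(m*t), PV):
  t = 0.5000: CF_t = 31.000000, DF = 0.968523, PV = 30.024213
  t = 1.0000: CF_t = 31.000000, DF = 0.938037, PV = 29.079141
  t = 1.5000: CF_t = 31.000000, DF = 0.908510, PV = 28.163817
  t = 2.0000: CF_t = 1031.000000, DF = 0.879913, PV = 907.190354
Price P = sum_t PV_t = 994.457525
First compute Macaulay numerator sum_t t * PV_t:
  t * PV_t at t = 0.5000: 15.012107
  t * PV_t at t = 1.0000: 29.079141
  t * PV_t at t = 1.5000: 42.245725
  t * PV_t at t = 2.0000: 1814.380709
Macaulay duration D = 1900.717682 / 994.457525 = 1.911311
Modified duration = D / (1 + y/m) = 1.911311 / (1 + 0.032500) = 1.851149


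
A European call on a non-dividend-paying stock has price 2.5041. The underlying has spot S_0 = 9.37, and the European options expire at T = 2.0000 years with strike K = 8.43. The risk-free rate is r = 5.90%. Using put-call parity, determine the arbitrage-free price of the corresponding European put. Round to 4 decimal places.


Put-call parity: C - P = S_0 * exp(-qT) - K * exp(-rT).
S_0 * exp(-qT) = 9.3700 * 1.00000000 = 9.37000000
K * exp(-rT) = 8.4300 * 0.88869605 = 7.49170772
P = C - S*exp(-qT) + K*exp(-rT)
P = 2.5041 - 9.37000000 + 7.49170772 = 0.6258

Answer: Put price = 0.6258


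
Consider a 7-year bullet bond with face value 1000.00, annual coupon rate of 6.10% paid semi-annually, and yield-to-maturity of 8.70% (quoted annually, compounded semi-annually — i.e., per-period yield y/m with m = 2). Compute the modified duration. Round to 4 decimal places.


Coupon per period c = face * coupon_rate / m = 30.500000
Periods per year m = 2; per-period yield y/m = 0.043500
Number of cashflows N = 14
Cashflows (t years, CF_t, discount factor 1/(1+y/m)^(m*t), PV):
  t = 0.5000: CF_t = 30.500000, DF = 0.958313, PV = 29.228558
  t = 1.0000: CF_t = 30.500000, DF = 0.918365, PV = 28.010118
  t = 1.5000: CF_t = 30.500000, DF = 0.880081, PV = 26.842470
  t = 2.0000: CF_t = 30.500000, DF = 0.843393, PV = 25.723498
  t = 2.5000: CF_t = 30.500000, DF = 0.808235, PV = 24.651172
  t = 3.0000: CF_t = 30.500000, DF = 0.774543, PV = 23.623548
  t = 3.5000: CF_t = 30.500000, DF = 0.742254, PV = 22.638762
  t = 4.0000: CF_t = 30.500000, DF = 0.711312, PV = 21.695028
  t = 4.5000: CF_t = 30.500000, DF = 0.681660, PV = 20.790635
  t = 5.0000: CF_t = 30.500000, DF = 0.653244, PV = 19.923944
  t = 5.5000: CF_t = 30.500000, DF = 0.626013, PV = 19.093382
  t = 6.0000: CF_t = 30.500000, DF = 0.599916, PV = 18.297443
  t = 6.5000: CF_t = 30.500000, DF = 0.574908, PV = 17.534684
  t = 7.0000: CF_t = 1030.500000, DF = 0.550942, PV = 567.745432
Price P = sum_t PV_t = 865.798672
First compute Macaulay numerator sum_t t * PV_t:
  t * PV_t at t = 0.5000: 14.614279
  t * PV_t at t = 1.0000: 28.010118
  t * PV_t at t = 1.5000: 40.263705
  t * PV_t at t = 2.0000: 51.446996
  t * PV_t at t = 2.5000: 61.627930
  t * PV_t at t = 3.0000: 70.870643
  t * PV_t at t = 3.5000: 79.235665
  t * PV_t at t = 4.0000: 86.780111
  t * PV_t at t = 4.5000: 93.557859
  t * PV_t at t = 5.0000: 99.619718
  t * PV_t at t = 5.5000: 105.013599
  t * PV_t at t = 6.0000: 109.784657
  t * PV_t at t = 6.5000: 113.975446
  t * PV_t at t = 7.0000: 3974.218023
Macaulay duration D = 4929.018749 / 865.798672 = 5.693031
Modified duration = D / (1 + y/m) = 5.693031 / (1 + 0.043500) = 5.455708

Answer: Modified duration = 5.4557


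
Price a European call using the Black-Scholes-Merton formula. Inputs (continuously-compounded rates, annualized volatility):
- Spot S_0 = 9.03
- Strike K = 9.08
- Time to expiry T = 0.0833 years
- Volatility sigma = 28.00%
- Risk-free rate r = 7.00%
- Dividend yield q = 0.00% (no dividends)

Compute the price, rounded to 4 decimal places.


d1 = (ln(S/K) + (r - q + 0.5*sigma^2) * T) / (sigma * sqrt(T)) = 0.04423225
d2 = d1 - sigma * sqrt(T) = -0.03658062
exp(-rT) = 0.99418597; exp(-qT) = 1.00000000
C = S_0 * exp(-qT) * N(d1) - K * exp(-rT) * N(d2)
N(d1) = 0.51764036; N(d2) = 0.48540970
C = 9.0300 * 1.00000000 * 0.51764036 - 9.0800 * 0.99418597 * 0.48540970 = 0.2924

Answer: Price = 0.2924


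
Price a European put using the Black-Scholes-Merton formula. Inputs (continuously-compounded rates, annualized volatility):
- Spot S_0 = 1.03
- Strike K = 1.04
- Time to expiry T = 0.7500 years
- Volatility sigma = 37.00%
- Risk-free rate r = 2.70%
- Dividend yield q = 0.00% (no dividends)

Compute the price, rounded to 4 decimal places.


Answer: Price = 0.1251

Derivation:
d1 = (ln(S/K) + (r - q + 0.5*sigma^2) * T) / (sigma * sqrt(T)) = 0.19325814
d2 = d1 - sigma * sqrt(T) = -0.12717126
exp(-rT) = 0.97995365; exp(-qT) = 1.00000000
P = K * exp(-rT) * N(-d2) - S_0 * exp(-qT) * N(-d1)
N(-d1) = 0.42337840; N(-d2) = 0.55059757
P = 1.0400 * 0.97995365 * 0.55059757 - 1.0300 * 1.00000000 * 0.42337840 = 0.1251


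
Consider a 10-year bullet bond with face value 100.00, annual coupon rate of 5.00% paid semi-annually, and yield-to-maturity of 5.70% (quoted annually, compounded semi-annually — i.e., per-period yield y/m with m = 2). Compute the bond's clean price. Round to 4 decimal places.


Coupon per period c = face * coupon_rate / m = 2.500000
Periods per year m = 2; per-period yield y/m = 0.028500
Number of cashflows N = 20
Cashflows (t years, CF_t, discount factor 1/(1+y/m)^(m*t), PV):
  t = 0.5000: CF_t = 2.500000, DF = 0.972290, PV = 2.430724
  t = 1.0000: CF_t = 2.500000, DF = 0.945347, PV = 2.363368
  t = 1.5000: CF_t = 2.500000, DF = 0.919152, PV = 2.297879
  t = 2.0000: CF_t = 2.500000, DF = 0.893682, PV = 2.234204
  t = 2.5000: CF_t = 2.500000, DF = 0.868917, PV = 2.172294
  t = 3.0000: CF_t = 2.500000, DF = 0.844840, PV = 2.112099
  t = 3.5000: CF_t = 2.500000, DF = 0.821429, PV = 2.053572
  t = 4.0000: CF_t = 2.500000, DF = 0.798667, PV = 1.996667
  t = 4.5000: CF_t = 2.500000, DF = 0.776536, PV = 1.941339
  t = 5.0000: CF_t = 2.500000, DF = 0.755018, PV = 1.887544
  t = 5.5000: CF_t = 2.500000, DF = 0.734096, PV = 1.835240
  t = 6.0000: CF_t = 2.500000, DF = 0.713754, PV = 1.784385
  t = 6.5000: CF_t = 2.500000, DF = 0.693976, PV = 1.734939
  t = 7.0000: CF_t = 2.500000, DF = 0.674745, PV = 1.686863
  t = 7.5000: CF_t = 2.500000, DF = 0.656048, PV = 1.640120
  t = 8.0000: CF_t = 2.500000, DF = 0.637869, PV = 1.594672
  t = 8.5000: CF_t = 2.500000, DF = 0.620193, PV = 1.550483
  t = 9.0000: CF_t = 2.500000, DF = 0.603007, PV = 1.507519
  t = 9.5000: CF_t = 2.500000, DF = 0.586298, PV = 1.465745
  t = 10.0000: CF_t = 102.500000, DF = 0.570051, PV = 58.430277
Price P = sum_t PV_t = 94.719930

Answer: Price = 94.7199


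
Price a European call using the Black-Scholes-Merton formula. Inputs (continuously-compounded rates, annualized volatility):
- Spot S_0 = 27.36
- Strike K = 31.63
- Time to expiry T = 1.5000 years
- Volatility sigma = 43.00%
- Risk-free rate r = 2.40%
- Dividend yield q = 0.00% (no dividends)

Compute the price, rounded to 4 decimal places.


Answer: Price = 4.5593

Derivation:
d1 = (ln(S/K) + (r - q + 0.5*sigma^2) * T) / (sigma * sqrt(T)) = 0.05630229
d2 = d1 - sigma * sqrt(T) = -0.47033800
exp(-rT) = 0.96464029; exp(-qT) = 1.00000000
C = S_0 * exp(-qT) * N(d1) - K * exp(-rT) * N(d2)
N(d1) = 0.52244950; N(d2) = 0.31905678
C = 27.3600 * 1.00000000 * 0.52244950 - 31.6300 * 0.96464029 * 0.31905678 = 4.5593


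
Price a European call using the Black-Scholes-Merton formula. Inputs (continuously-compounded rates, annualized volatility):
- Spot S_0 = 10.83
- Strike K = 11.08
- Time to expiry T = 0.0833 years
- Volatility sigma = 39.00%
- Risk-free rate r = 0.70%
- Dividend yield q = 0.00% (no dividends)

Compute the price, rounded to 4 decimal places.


Answer: Price = 0.3793

Derivation:
d1 = (ln(S/K) + (r - q + 0.5*sigma^2) * T) / (sigma * sqrt(T)) = -0.14128860
d2 = d1 - sigma * sqrt(T) = -0.25384938
exp(-rT) = 0.99941707; exp(-qT) = 1.00000000
C = S_0 * exp(-qT) * N(d1) - K * exp(-rT) * N(d2)
N(d1) = 0.44382098; N(d2) = 0.39980596
C = 10.8300 * 1.00000000 * 0.44382098 - 11.0800 * 0.99941707 * 0.39980596 = 0.3793


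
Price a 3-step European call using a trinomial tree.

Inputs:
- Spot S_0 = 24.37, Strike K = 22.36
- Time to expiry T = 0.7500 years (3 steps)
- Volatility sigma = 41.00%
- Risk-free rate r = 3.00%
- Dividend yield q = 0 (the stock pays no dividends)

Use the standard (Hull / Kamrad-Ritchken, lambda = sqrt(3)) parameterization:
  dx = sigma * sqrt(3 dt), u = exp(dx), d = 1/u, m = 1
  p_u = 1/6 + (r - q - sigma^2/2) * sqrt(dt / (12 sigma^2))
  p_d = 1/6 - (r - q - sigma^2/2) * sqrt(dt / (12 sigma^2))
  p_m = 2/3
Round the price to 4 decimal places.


Answer: Price = V(0,0) = 4.6436

Derivation:
dt = T/N = 0.250000; dx = sigma*sqrt(3*dt) = 0.355070
u = exp(dx) = 1.426281; d = 1/u = 0.701124
p_u = 0.147639, p_m = 0.666667, p_d = 0.185695
Discount per step: exp(-r*dt) = 0.992528
Stock lattice S(k, j) with j the centered position index:
  k=0: S(0,+0) = 24.3700
  k=1: S(1,-1) = 17.0864; S(1,+0) = 24.3700; S(1,+1) = 34.7585
  k=2: S(2,-2) = 11.9797; S(2,-1) = 17.0864; S(2,+0) = 24.3700; S(2,+1) = 34.7585; S(2,+2) = 49.5753
  k=3: S(3,-3) = 8.3992; S(3,-2) = 11.9797; S(3,-1) = 17.0864; S(3,+0) = 24.3700; S(3,+1) = 34.7585; S(3,+2) = 49.5753; S(3,+3) = 70.7084
Terminal payoffs V(N, j) = max(S_T - K, 0):
  V(3,-3) = 0.000000; V(3,-2) = 0.000000; V(3,-1) = 0.000000; V(3,+0) = 2.010000; V(3,+1) = 12.398470; V(3,+2) = 27.215348; V(3,+3) = 48.348381
Backward induction: V(k, j) = exp(-r*dt) * [p_u * V(k+1, j+1) + p_m * V(k+1, j) + p_d * V(k+1, j-1)]
  V(2,-2) = exp(-r*dt) * [p_u*0.000000 + p_m*0.000000 + p_d*0.000000] = 0.000000
  V(2,-1) = exp(-r*dt) * [p_u*2.010000 + p_m*0.000000 + p_d*0.000000] = 0.294537
  V(2,+0) = exp(-r*dt) * [p_u*12.398470 + p_m*2.010000 + p_d*0.000000] = 3.146805
  V(2,+1) = exp(-r*dt) * [p_u*27.215348 + p_m*12.398470 + p_d*2.010000] = 12.562361
  V(2,+2) = exp(-r*dt) * [p_u*48.348381 + p_m*27.215348 + p_d*12.398470] = 27.377883
  V(1,-1) = exp(-r*dt) * [p_u*3.146805 + p_m*0.294537 + p_d*0.000000] = 0.656009
  V(1,+0) = exp(-r*dt) * [p_u*12.562361 + p_m*3.146805 + p_d*0.294537] = 3.977313
  V(1,+1) = exp(-r*dt) * [p_u*27.377883 + p_m*12.562361 + p_d*3.146805] = 12.904143
  V(0,+0) = exp(-r*dt) * [p_u*12.904143 + p_m*3.977313 + p_d*0.656009] = 4.643553


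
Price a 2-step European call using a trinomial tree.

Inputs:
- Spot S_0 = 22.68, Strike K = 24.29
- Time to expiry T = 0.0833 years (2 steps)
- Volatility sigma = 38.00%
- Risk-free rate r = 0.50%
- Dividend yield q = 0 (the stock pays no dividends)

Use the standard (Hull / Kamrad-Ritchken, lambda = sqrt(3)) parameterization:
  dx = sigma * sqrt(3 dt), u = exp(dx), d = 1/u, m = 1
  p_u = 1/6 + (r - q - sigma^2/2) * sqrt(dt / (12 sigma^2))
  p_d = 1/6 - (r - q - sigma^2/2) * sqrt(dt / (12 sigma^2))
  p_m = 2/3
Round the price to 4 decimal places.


dt = T/N = 0.041650; dx = sigma*sqrt(3*dt) = 0.134323
u = exp(dx) = 1.143763; d = 1/u = 0.874307
p_u = 0.156248, p_m = 0.666667, p_d = 0.177085
Discount per step: exp(-r*dt) = 0.999792
Stock lattice S(k, j) with j the centered position index:
  k=0: S(0,+0) = 22.6800
  k=1: S(1,-1) = 19.8293; S(1,+0) = 22.6800; S(1,+1) = 25.9405
  k=2: S(2,-2) = 17.3369; S(2,-1) = 19.8293; S(2,+0) = 22.6800; S(2,+1) = 25.9405; S(2,+2) = 29.6698
Terminal payoffs V(N, j) = max(S_T - K, 0):
  V(2,-2) = 0.000000; V(2,-1) = 0.000000; V(2,+0) = 0.000000; V(2,+1) = 1.650537; V(2,+2) = 5.379818
Backward induction: V(k, j) = exp(-r*dt) * [p_u * V(k+1, j+1) + p_m * V(k+1, j) + p_d * V(k+1, j-1)]
  V(1,-1) = exp(-r*dt) * [p_u*0.000000 + p_m*0.000000 + p_d*0.000000] = 0.000000
  V(1,+0) = exp(-r*dt) * [p_u*1.650537 + p_m*0.000000 + p_d*0.000000] = 0.257840
  V(1,+1) = exp(-r*dt) * [p_u*5.379818 + p_m*1.650537 + p_d*0.000000] = 1.940541
  V(0,+0) = exp(-r*dt) * [p_u*1.940541 + p_m*0.257840 + p_d*0.000000] = 0.475000

Answer: Price = V(0,0) = 0.4750


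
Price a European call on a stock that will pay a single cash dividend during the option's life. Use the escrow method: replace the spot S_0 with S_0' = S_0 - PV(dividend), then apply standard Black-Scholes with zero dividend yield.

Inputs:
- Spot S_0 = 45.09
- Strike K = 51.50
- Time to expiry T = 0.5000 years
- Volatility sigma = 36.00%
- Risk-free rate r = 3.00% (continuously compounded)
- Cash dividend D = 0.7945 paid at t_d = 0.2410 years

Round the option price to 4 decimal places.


PV(D) = D * exp(-r * t_d) = 0.7945 * 0.99279607 = 0.78877648
S_0' = S_0 - PV(D) = 45.0900 - 0.78877648 = 44.30122352
d1 = (ln(S_0'/K) + (r + sigma^2/2)*T) / (sigma*sqrt(T)) = -0.40528812
d2 = d1 - sigma*sqrt(T) = -0.65984656
exp(-rT) = 0.98511194
N(d1) = 0.34263287; N(d2) = 0.25467615
C = S_0' * N(d1) - K * exp(-rT) * N(d2) = 44.30122352 * 0.34263287 - 51.5000 * 0.98511194 * 0.25467615 = 2.2585

Answer: Price = 2.2585


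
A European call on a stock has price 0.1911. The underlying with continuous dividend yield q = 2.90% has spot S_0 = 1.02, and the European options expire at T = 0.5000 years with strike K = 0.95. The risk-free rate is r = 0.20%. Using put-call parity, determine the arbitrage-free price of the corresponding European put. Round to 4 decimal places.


Answer: Put price = 0.1348

Derivation:
Put-call parity: C - P = S_0 * exp(-qT) - K * exp(-rT).
S_0 * exp(-qT) = 1.0200 * 0.98560462 = 1.00531671
K * exp(-rT) = 0.9500 * 0.99900050 = 0.94905047
P = C - S*exp(-qT) + K*exp(-rT)
P = 0.1911 - 1.00531671 + 0.94905047 = 0.1348


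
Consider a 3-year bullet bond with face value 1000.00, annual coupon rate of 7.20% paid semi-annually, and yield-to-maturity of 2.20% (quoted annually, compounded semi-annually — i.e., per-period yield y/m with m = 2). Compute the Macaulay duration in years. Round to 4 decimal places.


Coupon per period c = face * coupon_rate / m = 36.000000
Periods per year m = 2; per-period yield y/m = 0.011000
Number of cashflows N = 6
Cashflows (t years, CF_t, discount factor 1/(1+y/m)^(m*t), PV):
  t = 0.5000: CF_t = 36.000000, DF = 0.989120, PV = 35.608309
  t = 1.0000: CF_t = 36.000000, DF = 0.978358, PV = 35.220879
  t = 1.5000: CF_t = 36.000000, DF = 0.967713, PV = 34.837665
  t = 2.0000: CF_t = 36.000000, DF = 0.957184, PV = 34.458620
  t = 2.5000: CF_t = 36.000000, DF = 0.946769, PV = 34.083699
  t = 3.0000: CF_t = 1036.000000, DF = 0.936468, PV = 970.181127
Price P = sum_t PV_t = 1144.390298
Macaulay numerator sum_t t * PV_t:
  t * PV_t at t = 0.5000: 17.804154
  t * PV_t at t = 1.0000: 35.220879
  t * PV_t at t = 1.5000: 52.256497
  t * PV_t at t = 2.0000: 68.917240
  t * PV_t at t = 2.5000: 85.209248
  t * PV_t at t = 3.0000: 2910.543380
Macaulay duration D = (sum_t t * PV_t) / P = 3169.951398 / 1144.390298 = 2.769992

Answer: Macaulay duration = 2.7700 years


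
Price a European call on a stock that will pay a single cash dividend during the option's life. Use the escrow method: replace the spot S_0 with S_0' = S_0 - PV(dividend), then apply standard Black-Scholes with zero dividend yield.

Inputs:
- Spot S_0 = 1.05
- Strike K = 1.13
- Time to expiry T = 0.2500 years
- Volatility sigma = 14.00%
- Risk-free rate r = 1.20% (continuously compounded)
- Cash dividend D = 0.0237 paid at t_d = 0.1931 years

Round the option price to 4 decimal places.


Answer: Price = 0.0032

Derivation:
PV(D) = D * exp(-r * t_d) = 0.0237 * 0.99768548 = 0.02364515
S_0' = S_0 - PV(D) = 1.0500 - 0.02364515 = 1.02635485
d1 = (ln(S_0'/K) + (r + sigma^2/2)*T) / (sigma*sqrt(T)) = -1.29648692
d2 = d1 - sigma*sqrt(T) = -1.36648692
exp(-rT) = 0.99700450
N(d1) = 0.09740389; N(d2) = 0.08589309
C = S_0' * N(d1) - K * exp(-rT) * N(d2) = 1.02635485 * 0.09740389 - 1.1300 * 0.99700450 * 0.08589309 = 0.0032


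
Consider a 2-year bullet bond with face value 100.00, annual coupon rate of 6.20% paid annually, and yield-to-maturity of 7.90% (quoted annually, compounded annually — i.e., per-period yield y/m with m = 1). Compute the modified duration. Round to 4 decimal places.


Coupon per period c = face * coupon_rate / m = 6.200000
Periods per year m = 1; per-period yield y/m = 0.079000
Number of cashflows N = 2
Cashflows (t years, CF_t, discount factor 1/(1+y/m)^(m*t), PV):
  t = 1.0000: CF_t = 6.200000, DF = 0.926784, PV = 5.746061
  t = 2.0000: CF_t = 106.200000, DF = 0.858929, PV = 91.218227
Price P = sum_t PV_t = 96.964288
First compute Macaulay numerator sum_t t * PV_t:
  t * PV_t at t = 1.0000: 5.746061
  t * PV_t at t = 2.0000: 182.436454
Macaulay duration D = 188.182515 / 96.964288 = 1.940740
Modified duration = D / (1 + y/m) = 1.940740 / (1 + 0.079000) = 1.798647

Answer: Modified duration = 1.7986


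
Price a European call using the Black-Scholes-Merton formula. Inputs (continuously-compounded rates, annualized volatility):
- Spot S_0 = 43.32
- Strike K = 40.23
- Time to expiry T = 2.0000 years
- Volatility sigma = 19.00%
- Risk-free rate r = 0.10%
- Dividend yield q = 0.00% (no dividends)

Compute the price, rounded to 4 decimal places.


Answer: Price = 6.2216

Derivation:
d1 = (ln(S/K) + (r - q + 0.5*sigma^2) * T) / (sigma * sqrt(T)) = 0.41719835
d2 = d1 - sigma * sqrt(T) = 0.14849777
exp(-rT) = 0.99800200; exp(-qT) = 1.00000000
C = S_0 * exp(-qT) * N(d1) - K * exp(-rT) * N(d2)
N(d1) = 0.66173333; N(d2) = 0.55902503
C = 43.3200 * 1.00000000 * 0.66173333 - 40.2300 * 0.99800200 * 0.55902503 = 6.2216


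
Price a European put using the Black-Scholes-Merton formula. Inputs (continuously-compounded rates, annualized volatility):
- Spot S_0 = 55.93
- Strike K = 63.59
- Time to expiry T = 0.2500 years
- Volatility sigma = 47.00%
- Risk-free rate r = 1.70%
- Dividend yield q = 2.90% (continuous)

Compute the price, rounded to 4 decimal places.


d1 = (ln(S/K) + (r - q + 0.5*sigma^2) * T) / (sigma * sqrt(T)) = -0.44145879
d2 = d1 - sigma * sqrt(T) = -0.67645879
exp(-rT) = 0.99575902; exp(-qT) = 0.99277622
P = K * exp(-rT) * N(-d2) - S_0 * exp(-qT) * N(-d1)
N(-d1) = 0.67055956; N(-d2) = 0.75062530
P = 63.5900 * 0.99575902 * 0.75062530 - 55.9300 * 0.99277622 * 0.67055956 = 10.2964

Answer: Price = 10.2964


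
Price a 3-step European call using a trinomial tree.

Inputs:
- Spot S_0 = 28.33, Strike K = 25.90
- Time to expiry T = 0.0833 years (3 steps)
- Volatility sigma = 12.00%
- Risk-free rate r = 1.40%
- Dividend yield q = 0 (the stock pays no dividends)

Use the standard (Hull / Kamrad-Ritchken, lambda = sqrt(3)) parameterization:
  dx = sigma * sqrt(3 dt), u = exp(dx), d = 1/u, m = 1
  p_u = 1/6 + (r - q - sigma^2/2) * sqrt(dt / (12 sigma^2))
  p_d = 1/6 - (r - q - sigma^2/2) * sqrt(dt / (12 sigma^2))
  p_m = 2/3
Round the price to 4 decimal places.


Answer: Price = V(0,0) = 2.4618

Derivation:
dt = T/N = 0.027767; dx = sigma*sqrt(3*dt) = 0.034634
u = exp(dx) = 1.035241; d = 1/u = 0.965959
p_u = 0.169392, p_m = 0.666667, p_d = 0.163941
Discount per step: exp(-r*dt) = 0.999611
Stock lattice S(k, j) with j the centered position index:
  k=0: S(0,+0) = 28.3300
  k=1: S(1,-1) = 27.3656; S(1,+0) = 28.3300; S(1,+1) = 29.3284
  k=2: S(2,-2) = 26.4341; S(2,-1) = 27.3656; S(2,+0) = 28.3300; S(2,+1) = 29.3284; S(2,+2) = 30.3619
  k=3: S(3,-3) = 25.5342; S(3,-2) = 26.4341; S(3,-1) = 27.3656; S(3,+0) = 28.3300; S(3,+1) = 29.3284; S(3,+2) = 30.3619; S(3,+3) = 31.4319
Terminal payoffs V(N, j) = max(S_T - K, 0):
  V(3,-3) = 0.000000; V(3,-2) = 0.534055; V(3,-1) = 1.465613; V(3,+0) = 2.430000; V(3,+1) = 3.428373; V(3,+2) = 4.461929; V(3,+3) = 5.531909
Backward induction: V(k, j) = exp(-r*dt) * [p_u * V(k+1, j+1) + p_m * V(k+1, j) + p_d * V(k+1, j-1)]
  V(2,-2) = exp(-r*dt) * [p_u*1.465613 + p_m*0.534055 + p_d*0.000000] = 0.604066
  V(2,-1) = exp(-r*dt) * [p_u*2.430000 + p_m*1.465613 + p_d*0.534055] = 1.475679
  V(2,+0) = exp(-r*dt) * [p_u*3.428373 + p_m*2.430000 + p_d*1.465613] = 2.440066
  V(2,+1) = exp(-r*dt) * [p_u*4.461929 + p_m*3.428373 + p_d*2.430000] = 3.438438
  V(2,+2) = exp(-r*dt) * [p_u*5.531909 + p_m*4.461929 + p_d*3.428373] = 4.471995
  V(1,-1) = exp(-r*dt) * [p_u*2.440066 + p_m*1.475679 + p_d*0.604066] = 1.495564
  V(1,+0) = exp(-r*dt) * [p_u*3.438438 + p_m*2.440066 + p_d*1.475679] = 2.450128
  V(1,+1) = exp(-r*dt) * [p_u*4.471995 + p_m*3.438438 + p_d*2.440066] = 3.448500
  V(0,+0) = exp(-r*dt) * [p_u*3.448500 + p_m*2.450128 + p_d*1.495564] = 2.461795


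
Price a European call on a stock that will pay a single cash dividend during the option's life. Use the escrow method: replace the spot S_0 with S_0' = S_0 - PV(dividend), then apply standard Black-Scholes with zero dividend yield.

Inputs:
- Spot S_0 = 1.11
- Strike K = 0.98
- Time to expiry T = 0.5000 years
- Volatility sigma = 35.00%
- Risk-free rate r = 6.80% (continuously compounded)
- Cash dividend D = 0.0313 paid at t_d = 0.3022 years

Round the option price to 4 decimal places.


Answer: Price = 0.1793

Derivation:
PV(D) = D * exp(-r * t_d) = 0.0313 * 0.97966010 = 0.03066336
S_0' = S_0 - PV(D) = 1.1100 - 0.03066336 = 1.07933664
d1 = (ln(S_0'/K) + (r + sigma^2/2)*T) / (sigma*sqrt(T)) = 0.65124266
d2 = d1 - sigma*sqrt(T) = 0.40375529
exp(-rT) = 0.96657150
N(d1) = 0.74255507; N(d2) = 0.65680366
C = S_0' * N(d1) - K * exp(-rT) * N(d2) = 1.07933664 * 0.74255507 - 0.9800 * 0.96657150 * 0.65680366 = 0.1793


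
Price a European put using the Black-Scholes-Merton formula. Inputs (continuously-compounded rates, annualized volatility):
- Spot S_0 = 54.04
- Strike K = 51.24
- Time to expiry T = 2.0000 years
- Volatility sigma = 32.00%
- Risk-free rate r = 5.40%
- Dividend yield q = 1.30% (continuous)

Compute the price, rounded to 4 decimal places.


Answer: Price = 5.8840

Derivation:
d1 = (ln(S/K) + (r - q + 0.5*sigma^2) * T) / (sigma * sqrt(T)) = 0.52503570
d2 = d1 - sigma * sqrt(T) = 0.07248736
exp(-rT) = 0.89762760; exp(-qT) = 0.97433509
P = K * exp(-rT) * N(-d2) - S_0 * exp(-qT) * N(-d1)
N(-d1) = 0.29977919; N(-d2) = 0.47110703
P = 51.2400 * 0.89762760 * 0.47110703 - 54.0400 * 0.97433509 * 0.29977919 = 5.8840


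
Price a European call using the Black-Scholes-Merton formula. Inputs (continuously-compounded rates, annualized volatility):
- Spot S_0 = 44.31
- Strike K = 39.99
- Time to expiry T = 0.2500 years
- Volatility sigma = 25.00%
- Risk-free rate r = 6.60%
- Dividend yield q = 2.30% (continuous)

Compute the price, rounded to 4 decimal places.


d1 = (ln(S/K) + (r - q + 0.5*sigma^2) * T) / (sigma * sqrt(T)) = 0.96914770
d2 = d1 - sigma * sqrt(T) = 0.84414770
exp(-rT) = 0.98363538; exp(-qT) = 0.99426650
C = S_0 * exp(-qT) * N(d1) - K * exp(-rT) * N(d2)
N(d1) = 0.83376425; N(d2) = 0.80070656
C = 44.3100 * 0.99426650 * 0.83376425 - 39.9900 * 0.98363538 * 0.80070656 = 5.2360

Answer: Price = 5.2360


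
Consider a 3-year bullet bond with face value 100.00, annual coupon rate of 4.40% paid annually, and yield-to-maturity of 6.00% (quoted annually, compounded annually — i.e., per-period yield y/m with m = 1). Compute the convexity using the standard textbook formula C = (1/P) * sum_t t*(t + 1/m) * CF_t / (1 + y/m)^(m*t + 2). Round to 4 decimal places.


Answer: Convexity = 10.0756

Derivation:
Coupon per period c = face * coupon_rate / m = 4.400000
Periods per year m = 1; per-period yield y/m = 0.060000
Number of cashflows N = 3
Cashflows (t years, CF_t, discount factor 1/(1+y/m)^(m*t), PV):
  t = 1.0000: CF_t = 4.400000, DF = 0.943396, PV = 4.150943
  t = 2.0000: CF_t = 4.400000, DF = 0.889996, PV = 3.915984
  t = 3.0000: CF_t = 104.400000, DF = 0.839619, PV = 87.656253
Price P = sum_t PV_t = 95.723181
Convexity numerator sum_t t*(t + 1/m) * CF_t / (1+y/m)^(m*t + 2):
  t = 1.0000: term = 7.388650
  t = 2.0000: term = 20.911273
  t = 3.0000: term = 936.165039
Convexity = (1/P) * sum = 964.464961 / 95.723181 = 10.075563


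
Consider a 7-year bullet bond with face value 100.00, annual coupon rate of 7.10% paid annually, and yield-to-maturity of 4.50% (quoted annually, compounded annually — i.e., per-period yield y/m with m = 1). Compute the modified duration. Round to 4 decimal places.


Coupon per period c = face * coupon_rate / m = 7.100000
Periods per year m = 1; per-period yield y/m = 0.045000
Number of cashflows N = 7
Cashflows (t years, CF_t, discount factor 1/(1+y/m)^(m*t), PV):
  t = 1.0000: CF_t = 7.100000, DF = 0.956938, PV = 6.794258
  t = 2.0000: CF_t = 7.100000, DF = 0.915730, PV = 6.501683
  t = 3.0000: CF_t = 7.100000, DF = 0.876297, PV = 6.221706
  t = 4.0000: CF_t = 7.100000, DF = 0.838561, PV = 5.953786
  t = 5.0000: CF_t = 7.100000, DF = 0.802451, PV = 5.697402
  t = 6.0000: CF_t = 7.100000, DF = 0.767896, PV = 5.452060
  t = 7.0000: CF_t = 107.100000, DF = 0.734828, PV = 78.700128
Price P = sum_t PV_t = 115.321022
First compute Macaulay numerator sum_t t * PV_t:
  t * PV_t at t = 1.0000: 6.794258
  t * PV_t at t = 2.0000: 13.003365
  t * PV_t at t = 3.0000: 18.665118
  t * PV_t at t = 4.0000: 23.815142
  t * PV_t at t = 5.0000: 28.487012
  t * PV_t at t = 6.0000: 32.712358
  t * PV_t at t = 7.0000: 550.900895
Macaulay duration D = 674.378149 / 115.321022 = 5.847834
Modified duration = D / (1 + y/m) = 5.847834 / (1 + 0.045000) = 5.596013

Answer: Modified duration = 5.5960


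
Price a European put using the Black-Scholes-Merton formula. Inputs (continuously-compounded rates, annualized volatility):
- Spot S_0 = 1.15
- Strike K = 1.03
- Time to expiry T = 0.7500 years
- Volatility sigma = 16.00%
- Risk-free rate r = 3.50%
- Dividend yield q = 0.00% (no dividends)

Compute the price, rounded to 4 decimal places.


d1 = (ln(S/K) + (r - q + 0.5*sigma^2) * T) / (sigma * sqrt(T)) = 1.05404775
d2 = d1 - sigma * sqrt(T) = 0.91548368
exp(-rT) = 0.97409154; exp(-qT) = 1.00000000
P = K * exp(-rT) * N(-d2) - S_0 * exp(-qT) * N(-d1)
N(-d1) = 0.14593053; N(-d2) = 0.17996888
P = 1.0300 * 0.97409154 * 0.17996888 - 1.1500 * 1.00000000 * 0.14593053 = 0.0127

Answer: Price = 0.0127


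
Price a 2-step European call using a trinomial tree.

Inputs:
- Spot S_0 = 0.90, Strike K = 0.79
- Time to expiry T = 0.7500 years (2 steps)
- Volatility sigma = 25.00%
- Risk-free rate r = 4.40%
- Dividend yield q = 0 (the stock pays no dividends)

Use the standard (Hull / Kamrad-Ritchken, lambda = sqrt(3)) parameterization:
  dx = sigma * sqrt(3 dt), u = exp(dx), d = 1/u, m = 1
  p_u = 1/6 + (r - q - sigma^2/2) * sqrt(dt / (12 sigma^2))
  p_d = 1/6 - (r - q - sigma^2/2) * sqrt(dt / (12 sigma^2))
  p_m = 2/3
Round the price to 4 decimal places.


Answer: Price = V(0,0) = 0.1621

Derivation:
dt = T/N = 0.375000; dx = sigma*sqrt(3*dt) = 0.265165
u = exp(dx) = 1.303646; d = 1/u = 0.767079
p_u = 0.175682, p_m = 0.666667, p_d = 0.157651
Discount per step: exp(-r*dt) = 0.983635
Stock lattice S(k, j) with j the centered position index:
  k=0: S(0,+0) = 0.9000
  k=1: S(1,-1) = 0.6904; S(1,+0) = 0.9000; S(1,+1) = 1.1733
  k=2: S(2,-2) = 0.5296; S(2,-1) = 0.6904; S(2,+0) = 0.9000; S(2,+1) = 1.1733; S(2,+2) = 1.5295
Terminal payoffs V(N, j) = max(S_T - K, 0):
  V(2,-2) = 0.000000; V(2,-1) = 0.000000; V(2,+0) = 0.110000; V(2,+1) = 0.383282; V(2,+2) = 0.739544
Backward induction: V(k, j) = exp(-r*dt) * [p_u * V(k+1, j+1) + p_m * V(k+1, j) + p_d * V(k+1, j-1)]
  V(1,-1) = exp(-r*dt) * [p_u*0.110000 + p_m*0.000000 + p_d*0.000000] = 0.019009
  V(1,+0) = exp(-r*dt) * [p_u*0.383282 + p_m*0.110000 + p_d*0.000000] = 0.138367
  V(1,+1) = exp(-r*dt) * [p_u*0.739544 + p_m*0.383282 + p_d*0.110000] = 0.396196
  V(0,+0) = exp(-r*dt) * [p_u*0.396196 + p_m*0.138367 + p_d*0.019009] = 0.162148


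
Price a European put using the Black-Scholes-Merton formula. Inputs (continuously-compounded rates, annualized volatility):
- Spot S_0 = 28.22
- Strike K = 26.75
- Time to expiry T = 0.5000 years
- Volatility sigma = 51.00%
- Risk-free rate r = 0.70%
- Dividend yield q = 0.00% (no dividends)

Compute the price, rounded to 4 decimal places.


d1 = (ln(S/K) + (r - q + 0.5*sigma^2) * T) / (sigma * sqrt(T)) = 0.33836161
d2 = d1 - sigma * sqrt(T) = -0.02226285
exp(-rT) = 0.99650612; exp(-qT) = 1.00000000
P = K * exp(-rT) * N(-d2) - S_0 * exp(-qT) * N(-d1)
N(-d1) = 0.36754535; N(-d2) = 0.50888086
P = 26.7500 * 0.99650612 * 0.50888086 - 28.2200 * 1.00000000 * 0.36754535 = 3.1929

Answer: Price = 3.1929


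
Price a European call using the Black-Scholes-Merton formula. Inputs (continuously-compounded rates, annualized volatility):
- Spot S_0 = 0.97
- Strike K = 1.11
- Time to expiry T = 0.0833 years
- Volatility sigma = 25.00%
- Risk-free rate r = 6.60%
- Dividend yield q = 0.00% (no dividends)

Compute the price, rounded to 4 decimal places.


d1 = (ln(S/K) + (r - q + 0.5*sigma^2) * T) / (sigma * sqrt(T)) = -1.75621152
d2 = d1 - sigma * sqrt(T) = -1.82836587
exp(-rT) = 0.99451729; exp(-qT) = 1.00000000
C = S_0 * exp(-qT) * N(d1) - K * exp(-rT) * N(d2)
N(d1) = 0.03952615; N(d2) = 0.03374733
C = 0.9700 * 1.00000000 * 0.03952615 - 1.1100 * 0.99451729 * 0.03374733 = 0.0011

Answer: Price = 0.0011


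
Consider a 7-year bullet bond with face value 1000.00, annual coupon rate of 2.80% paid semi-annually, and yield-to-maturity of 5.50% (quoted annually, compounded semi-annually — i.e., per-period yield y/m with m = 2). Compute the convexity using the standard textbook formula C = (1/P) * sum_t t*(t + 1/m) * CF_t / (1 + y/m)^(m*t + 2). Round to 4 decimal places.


Coupon per period c = face * coupon_rate / m = 14.000000
Periods per year m = 2; per-period yield y/m = 0.027500
Number of cashflows N = 14
Cashflows (t years, CF_t, discount factor 1/(1+y/m)^(m*t), PV):
  t = 0.5000: CF_t = 14.000000, DF = 0.973236, PV = 13.625304
  t = 1.0000: CF_t = 14.000000, DF = 0.947188, PV = 13.260637
  t = 1.5000: CF_t = 14.000000, DF = 0.921838, PV = 12.905729
  t = 2.0000: CF_t = 14.000000, DF = 0.897166, PV = 12.560320
  t = 2.5000: CF_t = 14.000000, DF = 0.873154, PV = 12.224156
  t = 3.0000: CF_t = 14.000000, DF = 0.849785, PV = 11.896989
  t = 3.5000: CF_t = 14.000000, DF = 0.827041, PV = 11.578578
  t = 4.0000: CF_t = 14.000000, DF = 0.804906, PV = 11.268689
  t = 4.5000: CF_t = 14.000000, DF = 0.783364, PV = 10.967094
  t = 5.0000: CF_t = 14.000000, DF = 0.762398, PV = 10.673571
  t = 5.5000: CF_t = 14.000000, DF = 0.741993, PV = 10.387903
  t = 6.0000: CF_t = 14.000000, DF = 0.722134, PV = 10.109882
  t = 6.5000: CF_t = 14.000000, DF = 0.702807, PV = 9.839301
  t = 7.0000: CF_t = 1014.000000, DF = 0.683997, PV = 693.573238
Price P = sum_t PV_t = 844.871390
Convexity numerator sum_t t*(t + 1/m) * CF_t / (1+y/m)^(m*t + 2):
  t = 0.5000: term = 6.452865
  t = 1.0000: term = 18.840480
  t = 1.5000: term = 36.672468
  t = 2.0000: term = 59.484944
  t = 2.5000: term = 86.839334
  t = 3.0000: term = 118.321234
  t = 3.5000: term = 153.539314
  t = 4.0000: term = 192.124272
  t = 4.5000: term = 233.727825
  t = 5.0000: term = 278.021744
  t = 5.5000: term = 324.696927
  t = 6.0000: term = 373.462513
  t = 6.5000: term = 424.045027
  t = 7.0000: term = 34489.585074
Convexity = (1/P) * sum = 36795.814021 / 844.871390 = 43.551971

Answer: Convexity = 43.5520


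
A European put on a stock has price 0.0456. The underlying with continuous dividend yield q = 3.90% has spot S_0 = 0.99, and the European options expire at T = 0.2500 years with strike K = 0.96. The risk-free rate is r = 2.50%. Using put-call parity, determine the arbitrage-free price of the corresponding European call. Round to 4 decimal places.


Answer: Call price = 0.0720

Derivation:
Put-call parity: C - P = S_0 * exp(-qT) - K * exp(-rT).
S_0 * exp(-qT) = 0.9900 * 0.99029738 = 0.98039440
K * exp(-rT) = 0.9600 * 0.99376949 = 0.95401871
C = P + S*exp(-qT) - K*exp(-rT)
C = 0.0456 + 0.98039440 - 0.95401871 = 0.0720
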